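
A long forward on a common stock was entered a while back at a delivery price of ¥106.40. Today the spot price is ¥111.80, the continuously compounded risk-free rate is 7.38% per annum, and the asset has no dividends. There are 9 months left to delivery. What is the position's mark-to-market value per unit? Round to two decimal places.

¥11.13

Current fair forward for the remaining 9 months: F = S·e^(r·T), r = 0.0738
F = 111.80 · e^(0.0738 × 9/12) = 111.80 × 1.056910 = 118.1625
Value of long forward = (F − K)·e^(−rT) = (118.1625 − 106.40) · e^(−0.0738·9/12)
= 11.7625 × 0.946154 = 11.13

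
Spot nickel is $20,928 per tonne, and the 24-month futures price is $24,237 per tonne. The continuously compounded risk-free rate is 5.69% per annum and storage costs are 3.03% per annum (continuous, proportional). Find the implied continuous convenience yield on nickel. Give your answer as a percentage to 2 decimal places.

F = S·e^((r+u−y)T) ⇒ (r+u−y) = ln(F/S)/T
ln(24237/20928) = 0.146792; /T ⇒ 0.073396
y = r + u − ln(F/S)/T = 0.0569 + 0.0303 − 0.073396 = 0.013804
y = 1.38%

1.38%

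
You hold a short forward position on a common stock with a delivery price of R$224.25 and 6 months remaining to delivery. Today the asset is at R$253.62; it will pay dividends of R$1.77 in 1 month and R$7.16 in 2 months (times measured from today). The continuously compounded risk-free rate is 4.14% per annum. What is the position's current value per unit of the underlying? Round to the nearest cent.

PV(remaining dividends) I = 1.77·e^(−0.0414·1/12) + 7.16·e^(−0.0414·2/12) = 8.8747
Current forward F = (S − I)·e^(rT) = (253.62 − 8.8747)·e^(0.0414·6/12) = 244.7453 × 1.020916 = 249.8644
Value (long) = (F − K)·e^(−rT) = (249.8644 − 224.25) × 0.979513 = 25.0896
Short position value = −(long value) = -R$25.09

-R$25.09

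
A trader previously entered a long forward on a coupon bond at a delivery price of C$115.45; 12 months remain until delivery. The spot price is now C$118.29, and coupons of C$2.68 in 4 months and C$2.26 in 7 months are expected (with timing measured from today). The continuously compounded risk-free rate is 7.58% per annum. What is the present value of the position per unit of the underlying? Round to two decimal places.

PV(remaining coupons) I = 2.68·e^(−0.0758·4/12) + 2.26·e^(−0.0758·7/12) = 4.7754
Current forward F = (S − I)·e^(rT) = (118.29 − 4.7754)·e^(0.0758·12/12) = 113.5146 × 1.078747 = 122.4535
Value (long) = (F − K)·e^(−rT) = (122.4535 − 115.45) × 0.927002 = 6.4923
Value = C$6.49

C$6.49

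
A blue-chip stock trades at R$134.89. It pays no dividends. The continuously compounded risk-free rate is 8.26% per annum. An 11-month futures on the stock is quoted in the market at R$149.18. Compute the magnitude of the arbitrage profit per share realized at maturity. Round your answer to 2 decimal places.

R$3.68 per share

Fair futures: F* = S·e^(carry·T), with carry = r = 0.0826
F* = 134.89 · e^(0.0826 × 11/12) = 134.89 · e^0.075717 = 134.89 × 1.078657 = R$145.5000
Market R$149.18 > fair R$145.5000: forward overpriced → cash-and-carry (buy spot, short the forward).
At maturity, profit = |F_mkt − F*| = |149.18 − 145.5000| = R$3.68 per share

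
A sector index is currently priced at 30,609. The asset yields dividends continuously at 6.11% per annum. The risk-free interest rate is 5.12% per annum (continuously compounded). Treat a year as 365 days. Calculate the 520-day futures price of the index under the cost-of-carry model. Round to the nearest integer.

F = S·e^((r − q)T) = 30609 · e^((0.0512 − 0.0611) × 520/365)
= 30609 · e^-0.014104 = 30609 × 0.985995
F = 30,180

30,180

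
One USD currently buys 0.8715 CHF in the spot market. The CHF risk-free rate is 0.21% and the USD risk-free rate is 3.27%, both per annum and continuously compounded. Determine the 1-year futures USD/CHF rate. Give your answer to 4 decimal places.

0.8452

F = S·e^((r_CHF − r_USD)T) = 0.8715 · e^((0.0021 − 0.0327) × 1)
= 0.8715 · e^-0.030600 = 0.8715 × 0.969863
F = 0.8452 CHF per USD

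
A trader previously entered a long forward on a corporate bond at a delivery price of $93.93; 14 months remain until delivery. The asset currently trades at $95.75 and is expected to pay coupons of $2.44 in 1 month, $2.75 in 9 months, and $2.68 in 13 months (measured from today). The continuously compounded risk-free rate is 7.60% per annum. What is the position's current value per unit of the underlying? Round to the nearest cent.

PV(remaining coupons) I = 2.44·e^(−0.0760·1/12) + 2.75·e^(−0.0760·9/12) + 2.68·e^(−0.0760·13/12) = 7.4904
Current forward F = (S − I)·e^(rT) = (95.75 − 7.4904)·e^(0.0760·14/12) = 88.2596 × 1.092716 = 96.4427
Value (long) = (F − K)·e^(−rT) = (96.4427 − 93.93) × 0.915151 = 2.2995
Value = $2.30

$2.30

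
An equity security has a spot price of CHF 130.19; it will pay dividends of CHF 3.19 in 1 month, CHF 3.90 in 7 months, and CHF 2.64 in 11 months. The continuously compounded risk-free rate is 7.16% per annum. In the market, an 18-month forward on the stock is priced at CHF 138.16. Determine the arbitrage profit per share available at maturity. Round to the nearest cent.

PV(dividends) I = 3.19·e^(−0.0716·1/12) + 3.90·e^(−0.0716·7/12) + 2.64·e^(−0.0716·11/12) = 9.3838
Fair forward F* = (S − I)·e^(rT) = (130.19 − 9.3838)·e^0.107400 = 120.8062 × 1.113380 = 134.5032
Market CHF 138.16 > fair 134.5032: forward overpriced → cash-and-carry (borrow at r, buy the stock and collect the dividends, short the forward).
Profit at T = |F_mkt − F*| = |138.16 − 134.5032| = CHF 3.66 per share

CHF 3.66 per share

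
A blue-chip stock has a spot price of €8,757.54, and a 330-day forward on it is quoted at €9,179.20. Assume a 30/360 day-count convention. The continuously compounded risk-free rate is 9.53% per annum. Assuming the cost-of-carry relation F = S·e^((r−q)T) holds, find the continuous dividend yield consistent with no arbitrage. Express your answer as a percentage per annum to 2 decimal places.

From F = S·e^((r−q)T): (r − q) = ln(F/S)/T
ln(9179.20/8757.54) = ln(1.048148) = 0.047025
(r − q) = 0.047025 / (330/360) = 0.051300
q = r − ln(F/S)/T = 0.0953 − 0.051300 = 0.044000
q = 4.40%

4.40%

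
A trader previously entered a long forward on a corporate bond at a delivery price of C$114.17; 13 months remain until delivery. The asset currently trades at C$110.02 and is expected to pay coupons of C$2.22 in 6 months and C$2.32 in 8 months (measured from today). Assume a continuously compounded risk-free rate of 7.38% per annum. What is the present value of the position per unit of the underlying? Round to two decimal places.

C$0.27

PV(remaining coupons) I = 2.22·e^(−0.0738·6/12) + 2.32·e^(−0.0738·8/12) = 4.3482
Current forward F = (S − I)·e^(rT) = (110.02 − 4.3482)·e^(0.0738·13/12) = 105.6718 × 1.083233 = 114.4672
Value (long) = (F − K)·e^(−rT) = (114.4672 − 114.17) × 0.923163 = 0.2744
Value = C$0.27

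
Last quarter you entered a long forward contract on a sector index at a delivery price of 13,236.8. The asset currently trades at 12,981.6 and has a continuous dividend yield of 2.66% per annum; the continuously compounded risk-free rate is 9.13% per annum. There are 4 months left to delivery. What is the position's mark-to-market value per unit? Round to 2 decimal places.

Current fair forward for the remaining 4 months: F = S·e^((r − q)·T), (r − q) = 0.0913 − 0.0266 = 0.0647
F = 12981.6 · e^(0.0647 × 4/12) = 12981.6 × 1.02180091 = 13264.6107
Value of long forward = (F − K)·e^(−rT) = (13264.6107 − 13236.8) · e^(−0.0913·4/12)
= 27.8107 × 0.97002510 = 26.98

26.98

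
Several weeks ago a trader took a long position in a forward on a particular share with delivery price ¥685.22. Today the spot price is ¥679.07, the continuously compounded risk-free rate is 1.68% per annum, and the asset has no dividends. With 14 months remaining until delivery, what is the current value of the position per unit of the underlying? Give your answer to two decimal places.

Current fair forward for the remaining 14 months: F = S·e^(r·T), r = 0.0168
F = 679.07 · e^(0.0168 × 14/12) = 679.07 × 1.019793 = 692.5108
Value of long forward = (F − K)·e^(−rT) = (692.5108 − 685.22) · e^(−0.0168·14/12)
= 7.2908 × 0.980591 = 7.15

¥7.15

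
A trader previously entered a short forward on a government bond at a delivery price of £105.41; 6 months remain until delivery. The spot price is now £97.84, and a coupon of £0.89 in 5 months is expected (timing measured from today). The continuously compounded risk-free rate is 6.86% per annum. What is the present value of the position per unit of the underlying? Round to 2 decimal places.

PV(remaining coupons) I = 0.89·e^(−0.0686·5/12) = 0.8649
Current forward F = (S − I)·e^(rT) = (97.84 − 0.8649)·e^(0.0686·6/12) = 96.9751 × 1.034895 = 100.3590
Value (long) = (F − K)·e^(−rT) = (100.3590 − 105.41) × 0.966282 = -4.8807
Short position value = −(long value) = £4.88

£4.88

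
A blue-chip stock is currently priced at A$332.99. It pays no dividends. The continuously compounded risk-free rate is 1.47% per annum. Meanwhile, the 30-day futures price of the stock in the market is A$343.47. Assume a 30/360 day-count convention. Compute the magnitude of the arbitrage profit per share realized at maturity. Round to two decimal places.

Fair futures: F* = S·e^(carry·T), with carry = r = 0.0147
F* = 332.99 · e^(0.0147 × 30/360) = 332.99 · e^0.001225 = 332.99 × 1.001226 = A$333.3982
Market A$343.47 > fair A$333.3982: forward overpriced → cash-and-carry (buy spot, short the forward).
At maturity, profit = |F_mkt − F*| = |343.47 − 333.3982| = A$10.07 per share

A$10.07 per share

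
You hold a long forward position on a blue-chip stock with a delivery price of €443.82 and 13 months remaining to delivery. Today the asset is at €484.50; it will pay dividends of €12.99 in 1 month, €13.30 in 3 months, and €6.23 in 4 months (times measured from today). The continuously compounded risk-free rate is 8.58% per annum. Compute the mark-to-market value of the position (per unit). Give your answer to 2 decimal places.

€48.10

PV(remaining dividends) I = 12.99·e^(−0.0858·1/12) + 13.30·e^(−0.0858·3/12) + 6.23·e^(−0.0858·4/12) = 31.9696
Current forward F = (S − I)·e^(rT) = (484.50 − 31.9696)·e^(0.0858·13/12) = 452.5304 × 1.097407 = 496.6100
Value (long) = (F − K)·e^(−rT) = (496.6100 − 443.82) × 0.911239 = 48.1043
Value = €48.10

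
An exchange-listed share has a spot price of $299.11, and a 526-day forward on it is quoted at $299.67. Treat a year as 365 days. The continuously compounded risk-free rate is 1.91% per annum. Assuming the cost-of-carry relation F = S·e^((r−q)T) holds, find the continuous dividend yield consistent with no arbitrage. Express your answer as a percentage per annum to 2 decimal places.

From F = S·e^((r−q)T): (r − q) = ln(F/S)/T
ln(299.67/299.11) = ln(1.001872) = 0.001870
(r − q) = 0.001870 / (526/365) = 0.001298
q = r − ln(F/S)/T = 0.0191 − 0.001298 = 0.017802
q = 1.78%

1.78%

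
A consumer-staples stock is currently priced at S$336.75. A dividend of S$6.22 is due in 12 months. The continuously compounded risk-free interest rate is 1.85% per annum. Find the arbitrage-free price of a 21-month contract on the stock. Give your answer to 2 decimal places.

PV(dividends) I = 6.22·e^(−0.0185·12/12)
I = 6.1060
F = (S − I)·e^(rT) = (336.75 − 6.1060) · e^(0.0185·21/12)
= 330.6440 · e^0.032375 = 330.6440 × 1.032905 = S$341.52

S$341.52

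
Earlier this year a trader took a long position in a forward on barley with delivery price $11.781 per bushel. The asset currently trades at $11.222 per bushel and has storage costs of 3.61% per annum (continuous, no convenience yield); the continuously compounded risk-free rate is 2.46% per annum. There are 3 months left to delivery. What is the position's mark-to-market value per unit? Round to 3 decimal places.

Current fair forward for the remaining 3 months: F = S·e^((r + u)·T), (r + u) = 0.0246 + 0.0361 = 0.0607
F = 11.222 · e^(0.0607 × 3/12) = 11.222 × 1.015291 = 11.3936
Value of long forward = (F − K)·e^(−rT) = (11.3936 − 11.781) · e^(−0.0246·3/12)
= -0.3874 × 0.993869 = -0.385

-$0.385 per bushel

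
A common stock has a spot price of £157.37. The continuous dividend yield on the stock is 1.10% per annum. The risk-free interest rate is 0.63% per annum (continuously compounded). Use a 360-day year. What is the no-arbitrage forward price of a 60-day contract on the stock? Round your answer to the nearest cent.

F = S·e^((r − q)T) = 157.37 · e^((0.0063 − 0.0110) × 60/360)
= 157.37 · e^-0.000783 = 157.37 × 0.999217
F = £157.25

£157.25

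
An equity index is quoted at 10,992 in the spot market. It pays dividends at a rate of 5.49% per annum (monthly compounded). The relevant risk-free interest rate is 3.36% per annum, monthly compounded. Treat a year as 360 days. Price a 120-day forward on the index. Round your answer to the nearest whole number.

10,915

F = S · (1+r/12)^(12T) / (1+q/12)^(12T)
= 10992 × 1.011247 / 1.018426 = 10992 × 0.992951
F = 10,915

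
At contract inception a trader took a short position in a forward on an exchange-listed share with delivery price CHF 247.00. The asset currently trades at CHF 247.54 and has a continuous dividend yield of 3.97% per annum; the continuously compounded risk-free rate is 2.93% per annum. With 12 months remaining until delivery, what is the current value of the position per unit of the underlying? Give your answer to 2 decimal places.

CHF 1.96

Current fair forward for the remaining 12 months: F = S·e^((r − q)·T), (r − q) = 0.0293 − 0.0397 = -0.0104
F = 247.54 · e^(-0.0104 × 12/12) = 247.54 × 0.989654 = 244.9790
Value of long forward = (F − K)·e^(−rT) = (244.9790 − 247.00) · e^(−0.0293·12/12)
= -2.0210 × 0.971125 = -1.96
Short position value = −(long value) = CHF 1.96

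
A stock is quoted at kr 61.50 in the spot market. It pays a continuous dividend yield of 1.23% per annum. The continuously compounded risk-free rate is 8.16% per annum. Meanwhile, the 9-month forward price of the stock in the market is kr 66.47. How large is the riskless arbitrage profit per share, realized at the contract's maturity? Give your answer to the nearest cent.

kr 1.69 per share

Fair forward: F* = S·e^(carry·T), with carry = (r − q) = 0.0816 − 0.0123 = 0.0693
F* = 61.50 · e^(0.0693 × 9/12) = 61.50 · e^0.051975 = 61.50 × 1.053349 = kr 64.7810
Market kr 66.47 > fair kr 64.7810: forward overpriced → cash-and-carry (buy spot, short the forward).
At maturity, profit = |F_mkt − F*| = |66.47 − 64.7810| = kr 1.69 per share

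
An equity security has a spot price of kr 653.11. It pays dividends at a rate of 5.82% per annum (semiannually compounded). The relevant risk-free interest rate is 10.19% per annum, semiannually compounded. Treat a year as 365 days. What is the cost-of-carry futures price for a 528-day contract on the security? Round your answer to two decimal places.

F = S · (1+r/2)^(2T) / (1+q/2)^(2T)
= 653.11 × 1.154623 / 1.086530 = 653.11 × 1.062670
F = kr 694.04

kr 694.04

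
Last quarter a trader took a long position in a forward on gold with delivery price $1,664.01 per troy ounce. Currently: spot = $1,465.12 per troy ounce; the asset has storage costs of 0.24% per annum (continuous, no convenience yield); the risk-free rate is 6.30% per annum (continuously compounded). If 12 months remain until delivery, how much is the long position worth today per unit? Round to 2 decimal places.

Current fair forward for the remaining 12 months: F = S·e^((r + u)·T), (r + u) = 0.0630 + 0.0024 = 0.0654
F = 1465.12 · e^(0.0654 × 12/12) = 1465.12 × 1.06758597 = 1564.1416
Value of long forward = (F − K)·e^(−rT) = (1564.1416 − 1664.01) · e^(−0.0630·12/12)
= -99.8684 × 0.93894347 = -93.77

-$93.77 per troy ounce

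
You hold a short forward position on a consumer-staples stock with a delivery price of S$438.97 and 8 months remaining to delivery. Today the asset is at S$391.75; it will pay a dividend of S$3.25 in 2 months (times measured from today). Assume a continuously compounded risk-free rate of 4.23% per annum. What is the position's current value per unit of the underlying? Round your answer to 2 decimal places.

PV(remaining dividends) I = 3.25·e^(−0.0423·2/12) = 3.2272
Current forward F = (S − I)·e^(rT) = (391.75 − 3.2272)·e^(0.0423·8/12) = 388.5228 × 1.028601 = 399.6349
Value (long) = (F − K)·e^(−rT) = (399.6349 − 438.97) × 0.972194 = -38.2413
Short position value = −(long value) = S$38.24

S$38.24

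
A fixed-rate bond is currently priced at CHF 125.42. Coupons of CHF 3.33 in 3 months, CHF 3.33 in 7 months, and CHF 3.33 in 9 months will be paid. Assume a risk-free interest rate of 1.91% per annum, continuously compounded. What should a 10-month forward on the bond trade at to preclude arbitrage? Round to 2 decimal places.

PV(coupons) I = 3.33·e^(−0.0191·3/12) + 3.33·e^(−0.0191·7/12) + 3.33·e^(−0.0191·9/12)
I = 3.3141 + 3.2931 + 3.2826 = 9.8898
F = (S − I)·e^(rT) = (125.42 − 9.8898) · e^(0.0191·10/12)
= 115.5302 · e^0.015917 = 115.5302 × 1.016044 = CHF 117.38

CHF 117.38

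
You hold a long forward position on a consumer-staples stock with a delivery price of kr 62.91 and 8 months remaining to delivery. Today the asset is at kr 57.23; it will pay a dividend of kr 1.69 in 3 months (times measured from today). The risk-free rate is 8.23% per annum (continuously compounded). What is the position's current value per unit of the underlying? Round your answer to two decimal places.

PV(remaining dividends) I = 1.69·e^(−0.0823·3/12) = 1.6556
Current forward F = (S − I)·e^(rT) = (57.23 − 1.6556)·e^(0.0823·8/12) = 55.5744 × 1.056400 = 58.7088
Value (long) = (F − K)·e^(−rT) = (58.7088 − 62.91) × 0.946611 = -3.9769
Value = -kr 3.98

-kr 3.98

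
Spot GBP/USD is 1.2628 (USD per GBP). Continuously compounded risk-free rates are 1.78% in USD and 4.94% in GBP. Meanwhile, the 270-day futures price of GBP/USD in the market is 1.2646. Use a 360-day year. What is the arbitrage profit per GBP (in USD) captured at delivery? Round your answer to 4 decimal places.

Fair futures: F* = S·e^(carry·T), with carry = (r_USD − r_GBP) = 0.0178 − 0.0494 = -0.0316
F* = 1.2628 · e^(-0.0316 × 270/360) = 1.2628 · e^-0.023700 = 1.2628 × 0.976579 = 1.2332
Market 1.2646 > fair 1.2332: forward overpriced → cash-and-carry (buy spot, short the forward).
At maturity, profit = |F_mkt − F*| = |1.2646 − 1.2332| = 0.0314 per GBP (in USD)

0.0314 per GBP (in USD)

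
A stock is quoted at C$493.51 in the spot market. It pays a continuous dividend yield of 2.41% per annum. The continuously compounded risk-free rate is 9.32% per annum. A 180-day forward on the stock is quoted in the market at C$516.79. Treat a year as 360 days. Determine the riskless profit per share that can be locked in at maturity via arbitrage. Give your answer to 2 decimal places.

Fair forward: F* = S·e^(carry·T), with carry = (r − q) = 0.0932 − 0.0241 = 0.0691
F* = 493.51 · e^(0.0691 × 180/360) = 493.51 · e^0.034550 = 493.51 × 1.035154 = C$510.8589
Market C$516.79 > fair C$510.8589: forward overpriced → cash-and-carry (buy spot, short the forward).
At maturity, profit = |F_mkt − F*| = |516.79 − 510.8589| = C$5.93 per share

C$5.93 per share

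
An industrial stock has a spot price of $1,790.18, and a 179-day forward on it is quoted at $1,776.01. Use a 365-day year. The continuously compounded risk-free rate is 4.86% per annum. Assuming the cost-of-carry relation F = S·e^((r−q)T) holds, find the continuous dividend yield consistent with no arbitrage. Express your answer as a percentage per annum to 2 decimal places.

From F = S·e^((r−q)T): (r − q) = ln(F/S)/T
ln(1776.01/1790.18) = ln(0.992085) = -0.007946
(r − q) = -0.007946 / (179/365) = -0.016203
q = r − ln(F/S)/T = 0.0486 + 0.016203 = 0.064803
q = 6.48%

6.48%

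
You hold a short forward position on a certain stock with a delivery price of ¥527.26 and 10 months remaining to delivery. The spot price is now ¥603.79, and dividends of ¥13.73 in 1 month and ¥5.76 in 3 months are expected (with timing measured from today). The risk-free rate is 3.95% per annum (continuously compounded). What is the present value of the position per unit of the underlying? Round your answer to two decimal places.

-¥74.21

PV(remaining dividends) I = 13.73·e^(−0.0395·1/12) + 5.76·e^(−0.0395·3/12) = 19.3883
Current forward F = (S − I)·e^(rT) = (603.79 − 19.3883)·e^(0.0395·10/12) = 584.4017 × 1.033464 = 603.9581
Value (long) = (F − K)·e^(−rT) = (603.9581 − 527.26) × 0.967619 = 74.2145
Short position value = −(long value) = -¥74.21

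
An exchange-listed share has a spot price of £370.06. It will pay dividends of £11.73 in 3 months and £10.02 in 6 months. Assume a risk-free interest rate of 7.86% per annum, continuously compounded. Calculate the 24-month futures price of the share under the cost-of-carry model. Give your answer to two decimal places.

PV(dividends) I = 11.73·e^(−0.0786·3/12) + 10.02·e^(−0.0786·6/12)
I = 11.5018 + 9.6339 = 21.1357
F = (S − I)·e^(rT) = (370.06 − 21.1357) · e^(0.0786·24/12)
= 348.9243 · e^0.157200 = 348.9243 × 1.170230 = £408.32

£408.32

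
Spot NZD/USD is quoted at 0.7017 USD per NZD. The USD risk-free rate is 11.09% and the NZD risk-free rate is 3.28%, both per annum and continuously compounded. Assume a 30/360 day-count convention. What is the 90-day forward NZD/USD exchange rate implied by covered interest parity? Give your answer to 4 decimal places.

F = S·e^((r_USD − r_NZD)T) = 0.7017 · e^((0.1109 − 0.0328) × 90/360)
= 0.7017 · e^0.019525 = 0.7017 × 1.019717
F = 0.7155 USD per NZD

0.7155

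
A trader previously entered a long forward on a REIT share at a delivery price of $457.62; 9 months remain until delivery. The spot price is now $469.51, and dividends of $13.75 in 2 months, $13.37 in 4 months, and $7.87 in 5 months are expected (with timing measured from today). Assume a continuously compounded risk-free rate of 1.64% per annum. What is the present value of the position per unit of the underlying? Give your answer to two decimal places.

-$17.34

PV(remaining dividends) I = 13.75·e^(−0.0164·2/12) + 13.37·e^(−0.0164·4/12) + 7.87·e^(−0.0164·5/12) = 34.8260
Current forward F = (S − I)·e^(rT) = (469.51 − 34.8260)·e^(0.0164·9/12) = 434.6840 × 1.012376 = 440.0636
Value (long) = (F − K)·e^(−rT) = (440.0636 − 457.62) × 0.987775 = -17.3418
Value = -$17.34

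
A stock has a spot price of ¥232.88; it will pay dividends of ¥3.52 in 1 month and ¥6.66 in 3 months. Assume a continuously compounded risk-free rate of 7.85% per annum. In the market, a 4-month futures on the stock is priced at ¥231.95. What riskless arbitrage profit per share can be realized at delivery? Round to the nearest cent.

¥3.19 per share

PV(dividends) I = 3.52·e^(−0.0785·1/12) + 6.66·e^(−0.0785·3/12) = 10.0276
Fair futures F* = (S − I)·e^(rT) = (232.88 − 10.0276)·e^0.026167 = 222.8524 × 1.026512 = 228.7607
Market ¥231.95 > fair 228.7607: forward overpriced → cash-and-carry (borrow at r, buy the stock and collect the dividends, short the forward).
Profit at T = |F_mkt − F*| = |231.95 − 228.7607| = ¥3.19 per share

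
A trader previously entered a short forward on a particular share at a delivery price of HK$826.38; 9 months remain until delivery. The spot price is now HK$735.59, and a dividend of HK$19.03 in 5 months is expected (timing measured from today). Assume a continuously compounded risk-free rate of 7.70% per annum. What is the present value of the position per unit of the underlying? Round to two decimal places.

PV(remaining dividends) I = 19.03·e^(−0.0770·5/12) = 18.4291
Current forward F = (S − I)·e^(rT) = (735.59 − 18.4291)·e^(0.0770·9/12) = 717.1609 × 1.059450 = 759.7961
Value (long) = (F − K)·e^(−rT) = (759.7961 − 826.38) × 0.943886 = -62.8476
Short position value = −(long value) = HK$62.85

HK$62.85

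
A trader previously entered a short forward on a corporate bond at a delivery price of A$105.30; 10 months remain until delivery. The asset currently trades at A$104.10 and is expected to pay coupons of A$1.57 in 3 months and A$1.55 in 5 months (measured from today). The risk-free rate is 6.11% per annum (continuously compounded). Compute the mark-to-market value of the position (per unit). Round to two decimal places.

PV(remaining coupons) I = 1.57·e^(−0.0611·3/12) + 1.55·e^(−0.0611·5/12) = 3.0572
Current forward F = (S − I)·e^(rT) = (104.10 − 3.0572)·e^(0.0611·10/12) = 101.0428 × 1.052235 = 106.3208
Value (long) = (F − K)·e^(−rT) = (106.3208 − 105.30) × 0.950358 = 0.9701
Short position value = −(long value) = -A$0.97

-A$0.97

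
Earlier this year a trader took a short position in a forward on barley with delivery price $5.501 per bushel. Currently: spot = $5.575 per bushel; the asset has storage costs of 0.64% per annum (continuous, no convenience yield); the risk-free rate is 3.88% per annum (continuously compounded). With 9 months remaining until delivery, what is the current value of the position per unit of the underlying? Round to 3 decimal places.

-$0.259 per bushel

Current fair forward for the remaining 9 months: F = S·e^((r + u)·T), (r + u) = 0.0388 + 0.0064 = 0.0452
F = 5.575 · e^(0.0452 × 9/12) = 5.575 × 1.034481 = 5.7672
Value of long forward = (F − K)·e^(−rT) = (5.7672 − 5.501) · e^(−0.0388·9/12)
= 0.2662 × 0.971319 = 0.259
Short position value = −(long value) = -$0.259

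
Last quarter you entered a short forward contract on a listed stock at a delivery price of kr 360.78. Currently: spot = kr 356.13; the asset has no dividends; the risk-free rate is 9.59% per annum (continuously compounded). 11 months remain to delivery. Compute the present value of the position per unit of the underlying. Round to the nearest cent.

Current fair forward for the remaining 11 months: F = S·e^(r·T), r = 0.0959
F = 356.13 · e^(0.0959 × 11/12) = 356.13 × 1.091888 = 388.8541
Value of long forward = (F − K)·e^(−rT) = (388.8541 − 360.78) · e^(−0.0959·11/12)
= 28.0741 × 0.915845 = 25.71
Short position value = −(long value) = -kr 25.71

-kr 25.71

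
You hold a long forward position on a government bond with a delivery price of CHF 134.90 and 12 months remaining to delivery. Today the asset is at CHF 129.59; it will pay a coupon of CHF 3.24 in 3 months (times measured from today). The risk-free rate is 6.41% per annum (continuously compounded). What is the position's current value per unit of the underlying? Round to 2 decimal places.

-CHF 0.12

PV(remaining coupons) I = 3.24·e^(−0.0641·3/12) = 3.1885
Current forward F = (S − I)·e^(rT) = (129.59 − 3.1885)·e^(0.0641·12/12) = 126.4015 × 1.066199 = 134.7692
Value (long) = (F − K)·e^(−rT) = (134.7692 − 134.90) × 0.937911 = -0.1227
Value = -CHF 0.12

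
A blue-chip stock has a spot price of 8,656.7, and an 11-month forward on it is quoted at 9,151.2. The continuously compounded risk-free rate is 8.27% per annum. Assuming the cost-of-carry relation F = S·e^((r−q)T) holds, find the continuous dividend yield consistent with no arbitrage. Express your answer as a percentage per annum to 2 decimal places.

2.21%

From F = S·e^((r−q)T): (r − q) = ln(F/S)/T
ln(9151.2/8656.7) = ln(1.057123) = 0.055551
(r − q) = 0.055551 / (11/12) = 0.060601
q = r − ln(F/S)/T = 0.0827 − 0.060601 = 0.022099
q = 2.21%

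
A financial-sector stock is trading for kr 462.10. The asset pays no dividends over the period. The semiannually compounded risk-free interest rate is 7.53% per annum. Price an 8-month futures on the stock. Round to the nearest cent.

kr 485.44

F = S · (1+r/2)^(2T)
= 462.10 × 1.050512
F = kr 485.44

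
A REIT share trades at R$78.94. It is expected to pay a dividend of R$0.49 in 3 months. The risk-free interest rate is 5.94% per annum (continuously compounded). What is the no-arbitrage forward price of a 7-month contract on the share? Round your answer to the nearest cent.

R$81.22

PV(dividends) I = 0.49·e^(−0.0594·3/12)
I = 0.4828
F = (S − I)·e^(rT) = (78.94 − 0.4828) · e^(0.0594·7/12)
= 78.4572 · e^0.034650 = 78.4572 × 1.035257 = R$81.22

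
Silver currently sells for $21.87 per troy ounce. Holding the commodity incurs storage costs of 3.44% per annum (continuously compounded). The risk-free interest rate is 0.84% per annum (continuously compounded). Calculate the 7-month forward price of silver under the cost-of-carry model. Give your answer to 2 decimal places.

Net carry = r + u − y = 0.0084 + 0.0344 − 0.0000 = 0.0428
F = S·e^((r+u−y)T) = 21.87 · e^(0.0428 × 7/12) = 21.87 · e^0.024967
= 21.87 × 1.025281 = $22.42 per troy ounce

$22.42 per troy ounce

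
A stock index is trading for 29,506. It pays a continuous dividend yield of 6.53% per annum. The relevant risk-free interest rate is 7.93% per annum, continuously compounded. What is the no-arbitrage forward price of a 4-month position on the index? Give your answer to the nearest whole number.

29,644

F = S·e^((r − q)T) = 29506 · e^((0.0793 − 0.0653) × 4/12)
= 29506 · e^0.004667 = 29506 × 1.004678
F = 29,644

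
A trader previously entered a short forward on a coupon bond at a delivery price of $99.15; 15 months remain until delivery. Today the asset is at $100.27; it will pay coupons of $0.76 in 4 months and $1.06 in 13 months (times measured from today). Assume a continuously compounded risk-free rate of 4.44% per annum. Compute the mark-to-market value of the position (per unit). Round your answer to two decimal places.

PV(remaining coupons) I = 0.76·e^(−0.0444·4/12) + 1.06·e^(−0.0444·13/12) = 1.7591
Current forward F = (S − I)·e^(rT) = (100.27 − 1.7591)·e^(0.0444·15/12) = 98.5109 × 1.057069 = 104.1328
Value (long) = (F − K)·e^(−rT) = (104.1328 − 99.15) × 0.946012 = 4.7138
Short position value = −(long value) = -$4.71

-$4.71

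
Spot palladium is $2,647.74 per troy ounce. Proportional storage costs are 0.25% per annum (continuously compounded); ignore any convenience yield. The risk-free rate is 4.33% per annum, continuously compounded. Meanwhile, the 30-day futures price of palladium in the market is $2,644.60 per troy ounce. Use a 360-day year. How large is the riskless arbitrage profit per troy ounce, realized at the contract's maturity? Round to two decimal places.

Fair futures: F* = S·e^(carry·T), with carry = (r + u) = 0.0433 + 0.0025 = 0.0458
F* = 2647.74 · e^(0.0458 × 30/360) = 2647.74 · e^0.00381667 = 2647.74 × 1.00382396 = $2657.8649
Market $2644.60 < fair $2657.8649: forward underpriced → reverse cash-and-carry (short spot, go long the forward).
At maturity, profit = |F_mkt − F*| = |2644.60 − 2657.8649| = $13.26 per troy ounce

$13.26 per troy ounce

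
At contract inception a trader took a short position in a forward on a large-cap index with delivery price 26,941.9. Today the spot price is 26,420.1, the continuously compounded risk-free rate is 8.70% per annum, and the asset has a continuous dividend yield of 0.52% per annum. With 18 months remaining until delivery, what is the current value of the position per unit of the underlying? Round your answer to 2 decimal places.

Current fair forward for the remaining 18 months: F = S·e^((r − q)·T), (r − q) = 0.0870 − 0.0052 = 0.0818
F = 26420.1 · e^(0.0818 × 18/12) = 26420.1 × 1.13054521 = 29869.1175
Value of long forward = (F − K)·e^(−rT) = (29869.1175 − 26941.9) · e^(−0.0870·18/12)
= 2927.2175 × 0.87765649 = 2569.09
Short position value = −(long value) = -2569.09

-2569.09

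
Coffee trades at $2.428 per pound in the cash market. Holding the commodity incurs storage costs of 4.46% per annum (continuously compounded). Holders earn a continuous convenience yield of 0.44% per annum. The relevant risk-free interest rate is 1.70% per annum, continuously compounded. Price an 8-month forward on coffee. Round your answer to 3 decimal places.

Net carry = r + u − y = 0.0170 + 0.0446 − 0.0044 = 0.0572
F = S·e^((r+u−y)T) = 2.428 · e^(0.0572 × 8/12) = 2.428 · e^0.038133
= 2.428 × 1.038869 = $2.522 per pound

$2.522 per pound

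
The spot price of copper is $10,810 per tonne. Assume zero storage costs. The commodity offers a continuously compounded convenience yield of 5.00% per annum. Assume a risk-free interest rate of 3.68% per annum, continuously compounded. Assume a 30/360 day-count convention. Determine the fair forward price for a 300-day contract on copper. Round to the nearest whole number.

$10,692 per tonne

Net carry = r + u − y = 0.0368 + 0.0000 − 0.0500 = -0.0132
F = S·e^((r+u−y)T) = 10810 · e^(-0.0132 × 300/360) = 10810 · e^-0.011000
= 10810 × 0.989060 = $10,692 per tonne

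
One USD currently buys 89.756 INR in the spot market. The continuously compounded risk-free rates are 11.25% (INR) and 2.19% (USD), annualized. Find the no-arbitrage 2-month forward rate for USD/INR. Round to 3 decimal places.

91.122

F = S·e^((r_INR − r_USD)T) = 89.756 · e^((0.1125 − 0.0219) × 2/12)
= 89.756 · e^0.015100 = 89.756 × 1.015215
F = 91.122 INR per USD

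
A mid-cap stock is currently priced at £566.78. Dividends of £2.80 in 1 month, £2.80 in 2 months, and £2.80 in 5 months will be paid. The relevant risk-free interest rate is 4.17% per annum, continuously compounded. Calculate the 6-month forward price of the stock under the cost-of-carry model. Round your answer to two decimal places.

£570.22

PV(dividends) I = 2.80·e^(−0.0417·1/12) + 2.80·e^(−0.0417·2/12) + 2.80·e^(−0.0417·5/12)
I = 2.7903 + 2.7806 + 2.7518 = 8.3227
F = (S − I)·e^(rT) = (566.78 − 8.3227) · e^(0.0417·6/12)
= 558.4573 · e^0.020850 = 558.4573 × 1.021069 = £570.22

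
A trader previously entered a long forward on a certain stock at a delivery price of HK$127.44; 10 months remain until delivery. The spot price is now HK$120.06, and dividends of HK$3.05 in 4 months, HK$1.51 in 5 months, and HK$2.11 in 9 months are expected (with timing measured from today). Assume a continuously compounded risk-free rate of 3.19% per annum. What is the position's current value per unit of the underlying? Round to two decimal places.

-HK$10.60

PV(remaining dividends) I = 3.05·e^(−0.0319·4/12) + 1.51·e^(−0.0319·5/12) + 2.11·e^(−0.0319·9/12) = 6.5679
Current forward F = (S − I)·e^(rT) = (120.06 − 6.5679)·e^(0.0319·10/12) = 113.4921 × 1.026940 = 116.5496
Value (long) = (F − K)·e^(−rT) = (116.5496 − 127.44) × 0.973767 = -10.6047
Value = -HK$10.60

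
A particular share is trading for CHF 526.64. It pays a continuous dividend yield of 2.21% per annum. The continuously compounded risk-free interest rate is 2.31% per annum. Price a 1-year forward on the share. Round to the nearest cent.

CHF 527.17

F = S·e^((r − q)T) = 526.64 · e^((0.0231 − 0.0221) × 1)
= 526.64 · e^0.001000 = 526.64 × 1.001001
F = CHF 527.17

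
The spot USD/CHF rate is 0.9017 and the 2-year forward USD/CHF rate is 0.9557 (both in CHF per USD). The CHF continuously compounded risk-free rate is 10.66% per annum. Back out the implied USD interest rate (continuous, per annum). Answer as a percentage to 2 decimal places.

F = S·e^((r_CHF − r_USD)T) ⇒ r_USD = r_CHF − ln(F/S)/T
ln(0.9557/0.9017) = 0.058162; /(2) = 0.029081
r_USD = 0.1066 − 0.029081 = 0.077519
r_USD = 7.75%

7.75%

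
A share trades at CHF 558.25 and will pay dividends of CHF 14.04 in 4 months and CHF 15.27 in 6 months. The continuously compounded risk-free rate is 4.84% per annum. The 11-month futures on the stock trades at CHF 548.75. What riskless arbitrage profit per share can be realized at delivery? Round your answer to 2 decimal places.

PV(dividends) I = 14.04·e^(−0.0484·4/12) + 15.27·e^(−0.0484·6/12) = 28.7202
Fair futures F* = (S − I)·e^(rT) = (558.25 − 28.7202)·e^0.044367 = 529.5298 × 1.045366 = 553.5524
Market CHF 548.75 < fair 553.5524: forward underpriced → reverse cash-and-carry (short the stock, invest proceeds at r, pay the dividends, go long the forward).
Profit at T = |F_mkt − F*| = |548.75 − 553.5524| = CHF 4.80 per share

CHF 4.80 per share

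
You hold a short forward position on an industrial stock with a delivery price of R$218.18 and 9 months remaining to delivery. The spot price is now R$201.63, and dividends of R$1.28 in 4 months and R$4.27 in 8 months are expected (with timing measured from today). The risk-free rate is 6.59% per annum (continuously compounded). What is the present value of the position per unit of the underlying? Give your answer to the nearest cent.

PV(remaining dividends) I = 1.28·e^(−0.0659·4/12) + 4.27·e^(−0.0659·8/12) = 5.3387
Current forward F = (S − I)·e^(rT) = (201.63 − 5.3387)·e^(0.0659·9/12) = 196.2913 × 1.050667 = 206.2368
Value (long) = (F − K)·e^(−rT) = (206.2368 − 218.18) × 0.951777 = -11.3673
Short position value = −(long value) = R$11.37

R$11.37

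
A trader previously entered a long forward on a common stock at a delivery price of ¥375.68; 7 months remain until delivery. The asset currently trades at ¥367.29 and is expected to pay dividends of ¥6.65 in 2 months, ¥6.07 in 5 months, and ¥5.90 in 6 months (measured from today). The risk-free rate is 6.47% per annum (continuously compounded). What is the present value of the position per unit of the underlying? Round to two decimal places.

-¥12.67

PV(remaining dividends) I = 6.65·e^(−0.0647·2/12) + 6.07·e^(−0.0647·5/12) + 5.90·e^(−0.0647·6/12) = 18.1994
Current forward F = (S − I)·e^(rT) = (367.29 − 18.1994)·e^(0.0647·7/12) = 349.0906 × 1.038463 = 362.5177
Value (long) = (F − K)·e^(−rT) = (362.5177 − 375.68) × 0.962962 = -12.6748
Value = -¥12.67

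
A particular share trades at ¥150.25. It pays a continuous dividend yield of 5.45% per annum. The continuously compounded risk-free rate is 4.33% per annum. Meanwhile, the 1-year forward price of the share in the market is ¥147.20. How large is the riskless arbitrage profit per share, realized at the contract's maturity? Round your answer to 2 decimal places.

¥1.38 per share

Fair forward: F* = S·e^(carry·T), with carry = (r − q) = 0.0433 − 0.0545 = -0.0112
F* = 150.25 · e^(-0.0112 × 1) = 150.25 · e^-0.011200 = 150.25 × 0.988862 = ¥148.5765
Market ¥147.20 < fair ¥148.5765: forward underpriced → reverse cash-and-carry (short spot, go long the forward).
At maturity, profit = |F_mkt − F*| = |147.20 − 148.5765| = ¥1.38 per share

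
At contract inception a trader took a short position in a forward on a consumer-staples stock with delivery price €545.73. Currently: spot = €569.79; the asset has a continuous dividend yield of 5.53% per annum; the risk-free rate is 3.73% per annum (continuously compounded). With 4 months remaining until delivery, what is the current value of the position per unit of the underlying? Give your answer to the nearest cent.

Current fair forward for the remaining 4 months: F = S·e^((r − q)·T), (r − q) = 0.0373 − 0.0553 = -0.0180
F = 569.79 · e^(-0.0180 × 4/12) = 569.79 × 0.994018 = 566.3815
Value of long forward = (F − K)·e^(−rT) = (566.3815 − 545.73) · e^(−0.0373·4/12)
= 20.6515 × 0.987644 = 20.40
Short position value = −(long value) = -€20.40

-€20.40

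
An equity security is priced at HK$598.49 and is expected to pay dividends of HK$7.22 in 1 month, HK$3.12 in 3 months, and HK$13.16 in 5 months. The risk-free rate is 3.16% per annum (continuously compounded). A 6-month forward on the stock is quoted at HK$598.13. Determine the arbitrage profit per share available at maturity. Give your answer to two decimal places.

HK$13.76 per share

PV(dividends) I = 7.22·e^(−0.0316·1/12) + 3.12·e^(−0.0316·3/12) + 13.16·e^(−0.0316·5/12) = 23.2843
Fair forward F* = (S − I)·e^(rT) = (598.49 − 23.2843)·e^0.015800 = 575.2057 × 1.015925 = 584.3659
Market HK$598.13 > fair 584.3659: forward overpriced → cash-and-carry (borrow at r, buy the stock and collect the dividends, short the forward).
Profit at T = |F_mkt − F*| = |598.13 − 584.3659| = HK$13.76 per share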